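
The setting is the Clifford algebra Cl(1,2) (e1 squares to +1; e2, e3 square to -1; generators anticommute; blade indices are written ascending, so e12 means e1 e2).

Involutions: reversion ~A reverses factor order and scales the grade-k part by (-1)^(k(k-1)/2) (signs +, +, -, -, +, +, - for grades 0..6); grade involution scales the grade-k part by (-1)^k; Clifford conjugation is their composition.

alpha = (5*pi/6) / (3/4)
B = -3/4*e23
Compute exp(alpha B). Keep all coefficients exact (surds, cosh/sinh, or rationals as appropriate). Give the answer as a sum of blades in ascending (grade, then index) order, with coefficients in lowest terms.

B^2 = (-3/4)^2*(e23)^2 = 9/16*(-1) = -9/16 (a basis 2-blade squares to minus the product of its generators' squares).
B^2 = -9/16 — B^2 < 0, so the exponential closes trigonometrically: l = 3/4, alpha*l = 5*pi/6, so exp(alpha B) = cos(5*pi/6) + (sin(5*pi/6)/(3/4))*B = -sqrt(3)/2 + (2/3)*B.
Answer: -sqrt(3)/2 - 1/2*e23


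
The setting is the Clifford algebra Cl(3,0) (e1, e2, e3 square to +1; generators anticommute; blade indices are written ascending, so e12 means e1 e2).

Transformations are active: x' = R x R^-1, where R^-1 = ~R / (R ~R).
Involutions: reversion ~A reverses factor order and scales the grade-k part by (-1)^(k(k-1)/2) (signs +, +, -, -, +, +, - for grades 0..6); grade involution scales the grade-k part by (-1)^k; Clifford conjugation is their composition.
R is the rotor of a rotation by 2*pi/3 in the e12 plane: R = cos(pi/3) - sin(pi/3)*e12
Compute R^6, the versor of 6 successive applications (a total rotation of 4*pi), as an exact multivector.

Rotor phase runs at HALF the rotation angle; powers of one rotor simply add phase, so after 6 steps in e12 the phase is 6*pi/3 = 2*pi and R^6 = cos(2*pi) - sin(2*pi)*e12.
cos(2*pi) = 1 and sin(2*pi) = 0, so R^6 = 1. The total rotation 4*pi is 2 full turns, so every vector returns to itself, yet the rotor is +1, back on the identity sheet (an even number of 2*pi turns).
Answer: 1


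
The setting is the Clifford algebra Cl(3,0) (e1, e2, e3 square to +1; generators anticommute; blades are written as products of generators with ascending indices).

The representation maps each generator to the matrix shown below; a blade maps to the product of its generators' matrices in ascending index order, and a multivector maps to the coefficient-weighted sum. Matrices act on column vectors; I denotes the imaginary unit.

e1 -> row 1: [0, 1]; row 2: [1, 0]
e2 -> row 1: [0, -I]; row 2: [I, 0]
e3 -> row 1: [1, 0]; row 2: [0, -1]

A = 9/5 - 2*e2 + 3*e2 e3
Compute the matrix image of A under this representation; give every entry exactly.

Bivector images (products of the table entries): rho(e2 e3) = rho(e2)rho(e3) = row 1: [0, I]; row 2: [I, 0].
M = (9/5)*1 + (-2)*rho(e2) + (3)*rho(e2 e3), summed entrywise (1 is the identity matrix):
Answer: row 1: [9/5, 5*I]; row 2: [I, 9/5]


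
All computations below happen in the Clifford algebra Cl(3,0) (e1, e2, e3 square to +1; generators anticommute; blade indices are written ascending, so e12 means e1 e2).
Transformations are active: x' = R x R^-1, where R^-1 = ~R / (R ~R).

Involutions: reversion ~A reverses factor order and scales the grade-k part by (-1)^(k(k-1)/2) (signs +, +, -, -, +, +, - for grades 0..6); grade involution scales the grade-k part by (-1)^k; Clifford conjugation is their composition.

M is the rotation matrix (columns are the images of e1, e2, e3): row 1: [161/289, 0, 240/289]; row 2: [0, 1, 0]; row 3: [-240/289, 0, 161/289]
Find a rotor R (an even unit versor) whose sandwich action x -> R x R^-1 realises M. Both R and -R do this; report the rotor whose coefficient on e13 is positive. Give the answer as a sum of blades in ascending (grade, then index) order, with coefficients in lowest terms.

Method: write R = a + b12*e12 + b13*e13 + b23*e23 with a^2 + b12^2 + b13^2 + b23^2 = 1 (so R^-1 = ~R). Expanding the columns R e_j ~R gives tr M = 4a^2 - 1 and, from the antisymmetric part, M21 - M12 = -4a*b12, M13 - M31 = 4a*b13, M32 - M23 = -4a*b23.
Here tr M = 611/289, so a^2 = (1 + tr M)/4 = 225/289 and a = ±15/17. Taking a = 15/17: M21 - M12 = 0, M13 - M31 = 480/289, M32 - M23 = 0, giving b12 = 0, b13 = 8/17, b23 = 0, i.e. R = 15/17 + 8/17*e13.
Its e13 coefficient is already positive.
Answer: 15/17 + 8/17*e13. Recall the cover is two-to-one: with M of trace 611/289, both preimages act alike, and the stated e13 sign chooses the sheet.


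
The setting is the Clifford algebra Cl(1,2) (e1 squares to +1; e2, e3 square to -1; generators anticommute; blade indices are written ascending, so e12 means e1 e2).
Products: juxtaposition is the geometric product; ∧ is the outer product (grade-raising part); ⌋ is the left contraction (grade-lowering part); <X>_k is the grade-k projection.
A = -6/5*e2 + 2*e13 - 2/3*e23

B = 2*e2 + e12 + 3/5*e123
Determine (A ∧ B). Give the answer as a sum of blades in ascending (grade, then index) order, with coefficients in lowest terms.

step 1: -4*e123
Answer: -4*e123


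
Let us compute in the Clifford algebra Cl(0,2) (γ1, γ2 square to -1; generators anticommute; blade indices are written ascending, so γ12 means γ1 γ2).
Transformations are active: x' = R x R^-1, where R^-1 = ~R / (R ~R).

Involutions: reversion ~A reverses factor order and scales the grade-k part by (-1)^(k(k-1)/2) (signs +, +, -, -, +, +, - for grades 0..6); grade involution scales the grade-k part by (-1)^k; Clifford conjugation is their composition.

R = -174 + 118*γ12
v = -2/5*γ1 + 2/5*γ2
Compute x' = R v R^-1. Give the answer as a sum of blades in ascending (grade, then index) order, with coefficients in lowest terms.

~R = -174 - 118*γ12, and R ~R = 44200, so R^-1 = ~R / (44200).
R v = 112/5*γ1 - 584/5*γ2
Answer: 6178/27625*γ1 + 14354/27625*γ2


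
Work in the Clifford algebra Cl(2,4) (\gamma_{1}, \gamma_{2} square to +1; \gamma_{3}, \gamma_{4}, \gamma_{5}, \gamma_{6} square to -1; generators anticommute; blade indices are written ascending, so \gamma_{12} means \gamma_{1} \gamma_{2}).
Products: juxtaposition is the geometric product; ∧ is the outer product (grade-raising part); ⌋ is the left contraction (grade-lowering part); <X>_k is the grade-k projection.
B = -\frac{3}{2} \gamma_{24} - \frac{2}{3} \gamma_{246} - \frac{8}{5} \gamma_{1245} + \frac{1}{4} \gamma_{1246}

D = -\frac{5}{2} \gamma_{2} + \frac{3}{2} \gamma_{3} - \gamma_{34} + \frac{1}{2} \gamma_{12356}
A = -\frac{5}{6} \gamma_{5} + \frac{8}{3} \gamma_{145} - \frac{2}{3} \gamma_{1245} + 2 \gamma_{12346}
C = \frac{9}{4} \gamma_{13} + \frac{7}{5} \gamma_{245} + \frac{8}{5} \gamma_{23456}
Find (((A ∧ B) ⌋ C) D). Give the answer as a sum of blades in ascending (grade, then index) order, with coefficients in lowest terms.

step 1: \frac{5}{4} \gamma_{245} + \frac{5}{9} \gamma_{2456} + \frac{5}{24} \gamma_{12456}
step 2: -\frac{7}{4} + \frac{8}{9} \gamma_{3} - 2 \gamma_{36}
step 3: -\frac{4}{3} + \frac{35}{8} \gamma_{2} - \frac{21}{8} \gamma_{3} + \frac{8}{9} \gamma_{4} - 3 \gamma_{6} + \frac{20}{9} \gamma_{23} + \frac{7}{4} \gamma_{34} - 2 \gamma_{46} - \gamma_{125} + 5 \gamma_{236} - \frac{4}{9} \gamma_{1256} - \frac{7}{8} \gamma_{12356}
Answer: -\frac{4}{3} + \frac{35}{8} \gamma_{2} - \frac{21}{8} \gamma_{3} + \frac{8}{9} \gamma_{4} - 3 \gamma_{6} + \frac{20}{9} \gamma_{23} + \frac{7}{4} \gamma_{34} - 2 \gamma_{46} - \gamma_{125} + 5 \gamma_{236} - \frac{4}{9} \gamma_{1256} - \frac{7}{8} \gamma_{12356}


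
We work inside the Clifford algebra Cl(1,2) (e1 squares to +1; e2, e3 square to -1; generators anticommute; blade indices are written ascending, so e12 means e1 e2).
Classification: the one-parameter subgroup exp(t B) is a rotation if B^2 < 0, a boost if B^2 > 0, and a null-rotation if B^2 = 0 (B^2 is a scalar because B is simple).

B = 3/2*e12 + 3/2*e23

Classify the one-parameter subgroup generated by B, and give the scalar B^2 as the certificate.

B^2 term by term: the squares give (3/2)^2*(e12)^2 + (3/2)^2*(e23)^2 = 9/4*(+1) + 9/4*(-1) = 0 (each basis 2-blade squares to minus the product of its generators' squares); cross terms between blades sharing an index anticommute and cancel. So B^2 = 0.
Answer: null-rotation, certificate B^2 = 0. One invariant decides it: the square 0 survives every conjugation, and its sign is exactly the classification.


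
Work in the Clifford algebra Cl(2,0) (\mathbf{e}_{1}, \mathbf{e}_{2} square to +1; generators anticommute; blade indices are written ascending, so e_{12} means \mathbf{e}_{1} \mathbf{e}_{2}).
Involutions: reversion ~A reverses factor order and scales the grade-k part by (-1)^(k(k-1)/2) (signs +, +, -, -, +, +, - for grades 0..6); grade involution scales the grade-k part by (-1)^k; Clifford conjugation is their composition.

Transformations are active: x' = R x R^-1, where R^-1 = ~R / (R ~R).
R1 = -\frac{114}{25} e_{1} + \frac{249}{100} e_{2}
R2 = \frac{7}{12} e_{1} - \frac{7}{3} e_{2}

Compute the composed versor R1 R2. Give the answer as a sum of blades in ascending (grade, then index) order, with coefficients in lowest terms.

Distribute over the terms of R1 (each basis-blade product reordered to ascending indices, repeated generators contracted through their squares):
(-\frac{114}{25} e_{1}) R2 = -\frac{133}{50} + \frac{266}{25} e_{12}
(\frac{249}{100} e_{2}) R2 = -\frac{581}{100} - \frac{581}{400} e_{12}
Summing the partial products and collecting blades:
Answer: -\frac{847}{100} + \frac{147}{16} e_{12}


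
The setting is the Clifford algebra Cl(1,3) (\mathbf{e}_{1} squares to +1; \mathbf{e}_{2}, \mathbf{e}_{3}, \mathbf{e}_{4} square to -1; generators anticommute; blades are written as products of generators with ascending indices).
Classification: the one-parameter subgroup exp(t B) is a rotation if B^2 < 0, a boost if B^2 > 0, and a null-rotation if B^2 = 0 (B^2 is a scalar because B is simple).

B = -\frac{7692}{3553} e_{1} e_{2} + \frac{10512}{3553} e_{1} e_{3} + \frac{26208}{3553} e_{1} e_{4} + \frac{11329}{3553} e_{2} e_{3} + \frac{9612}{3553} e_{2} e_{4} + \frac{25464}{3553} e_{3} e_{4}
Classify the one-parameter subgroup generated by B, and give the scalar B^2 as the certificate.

B^2 term by term: the squares give (-\frac{7692}{3553})^2*(e_{1} e_{2})^2 + (\frac{10512}{3553})^2*(e_{1} e_{3})^2 + (\frac{26208}{3553})^2*(e_{1} e_{4})^2 + (\frac{11329}{3553})^2*(e_{2} e_{3})^2 + (\frac{9612}{3553})^2*(e_{2} e_{4})^2 + (\frac{25464}{3553})^2*(e_{3} e_{4})^2 = \frac{59166864}{12623809}*(+1) + \frac{110502144}{12623809}*(+1) + \frac{686859264}{12623809}*(+1) + \frac{128346241}{12623809}*(-1) + \frac{92390544}{12623809}*(-1) + \frac{648415296}{12623809}*(-1) = -1 (each basis 2-blade squares to minus the product of its generators' squares); cross terms between blades sharing an index anticommute and cancel; the commuting (index-disjoint) pairs give grade-4 terms 2*c*c'*(blade product), which cancel blade by blade — e_{1} e_{2} e_{3} e_{4}: -\frac{391738176}{12623809} - \frac{202082688}{12623809} + \frac{593820864}{12623809} = 0 — confirming B is simple. So B^2 = -1.
Answer: rotation, certificate B^2 = -1. No conjugation can change B^2 = -1; the sign gives the class.


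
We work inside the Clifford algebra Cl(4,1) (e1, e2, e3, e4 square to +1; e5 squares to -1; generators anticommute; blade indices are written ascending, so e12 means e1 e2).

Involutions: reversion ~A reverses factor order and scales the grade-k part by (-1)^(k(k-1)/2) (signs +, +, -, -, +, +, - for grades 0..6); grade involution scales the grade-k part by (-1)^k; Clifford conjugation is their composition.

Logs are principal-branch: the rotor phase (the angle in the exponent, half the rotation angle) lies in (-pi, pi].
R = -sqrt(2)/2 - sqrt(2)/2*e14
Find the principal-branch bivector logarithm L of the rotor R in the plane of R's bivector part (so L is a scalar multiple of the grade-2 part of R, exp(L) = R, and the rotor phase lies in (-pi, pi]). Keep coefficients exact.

The scalar part of R is -sqrt(2)/2, so the principal-branch rotor phase is pinned; divide the bivector part by its sine to get the unit plane — L is the phase times that plane.
Concretely: cos(phase) = -sqrt(2)/2 gives phase = ±3*pi/4, and since phase/sin(phase) is even the sign is immaterial: L = (phase/sin(phase)) * <R>_2 = (3*sqrt(2)*pi/4) * <R>_2.
Answer: -3*pi/4*e14


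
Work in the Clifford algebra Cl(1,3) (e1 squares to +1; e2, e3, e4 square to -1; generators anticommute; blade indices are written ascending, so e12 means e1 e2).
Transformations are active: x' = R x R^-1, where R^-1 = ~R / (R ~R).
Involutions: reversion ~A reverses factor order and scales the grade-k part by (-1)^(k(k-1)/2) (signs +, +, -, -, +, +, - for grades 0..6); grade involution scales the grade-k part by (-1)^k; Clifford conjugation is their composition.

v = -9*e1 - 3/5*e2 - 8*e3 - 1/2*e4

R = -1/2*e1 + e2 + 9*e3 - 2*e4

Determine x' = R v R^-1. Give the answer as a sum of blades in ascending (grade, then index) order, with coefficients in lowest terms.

~R = -1/2*e1 + e2 + 9*e3 - 2*e4, and R ~R = -343/4, so R^-1 = ~R / (-343/4).
R v = 761/10 + 93/10*e12 + 85*e13 - 71/4*e14 - 13/5*e23 - 17/10*e24 - 41/2*e34
Answer: 16957/1715*e1 - 403/343*e2 - 13676/1715*e3 + 13891/3430*e4


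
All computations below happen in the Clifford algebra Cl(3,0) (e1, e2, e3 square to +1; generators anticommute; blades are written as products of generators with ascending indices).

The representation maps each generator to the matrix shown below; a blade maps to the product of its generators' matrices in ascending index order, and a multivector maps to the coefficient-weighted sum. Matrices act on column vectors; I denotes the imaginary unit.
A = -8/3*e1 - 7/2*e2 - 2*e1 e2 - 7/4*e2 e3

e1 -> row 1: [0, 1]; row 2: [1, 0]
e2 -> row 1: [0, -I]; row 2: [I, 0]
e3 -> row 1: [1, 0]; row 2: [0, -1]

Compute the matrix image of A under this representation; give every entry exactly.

Bivector images (products of the table entries): rho(e1 e2) = rho(e1)rho(e2) = row 1: [I, 0]; row 2: [0, -I]; rho(e2 e3) = rho(e2)rho(e3) = row 1: [0, I]; row 2: [I, 0].
M = (-8/3)*rho(e1) + (-7/2)*rho(e2) + (-2)*rho(e1 e2) + (-7/4)*rho(e2 e3), summed entrywise:
Answer: row 1: [-2*I, -8/3 + 7*I/4]; row 2: [-8/3 - 21*I/4, 2*I]


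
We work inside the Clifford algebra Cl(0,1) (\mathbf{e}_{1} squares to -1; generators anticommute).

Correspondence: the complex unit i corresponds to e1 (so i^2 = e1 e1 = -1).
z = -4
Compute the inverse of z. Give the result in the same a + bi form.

In blades: z = -4.
With qbar = -4 (scalar fixed, mapped units negated), z qbar = 16 (the sum of squared coefficients), so z^-1 = qbar / (16) = -\frac{1}{4}; translating back:
Answer: -\frac{1}{4}


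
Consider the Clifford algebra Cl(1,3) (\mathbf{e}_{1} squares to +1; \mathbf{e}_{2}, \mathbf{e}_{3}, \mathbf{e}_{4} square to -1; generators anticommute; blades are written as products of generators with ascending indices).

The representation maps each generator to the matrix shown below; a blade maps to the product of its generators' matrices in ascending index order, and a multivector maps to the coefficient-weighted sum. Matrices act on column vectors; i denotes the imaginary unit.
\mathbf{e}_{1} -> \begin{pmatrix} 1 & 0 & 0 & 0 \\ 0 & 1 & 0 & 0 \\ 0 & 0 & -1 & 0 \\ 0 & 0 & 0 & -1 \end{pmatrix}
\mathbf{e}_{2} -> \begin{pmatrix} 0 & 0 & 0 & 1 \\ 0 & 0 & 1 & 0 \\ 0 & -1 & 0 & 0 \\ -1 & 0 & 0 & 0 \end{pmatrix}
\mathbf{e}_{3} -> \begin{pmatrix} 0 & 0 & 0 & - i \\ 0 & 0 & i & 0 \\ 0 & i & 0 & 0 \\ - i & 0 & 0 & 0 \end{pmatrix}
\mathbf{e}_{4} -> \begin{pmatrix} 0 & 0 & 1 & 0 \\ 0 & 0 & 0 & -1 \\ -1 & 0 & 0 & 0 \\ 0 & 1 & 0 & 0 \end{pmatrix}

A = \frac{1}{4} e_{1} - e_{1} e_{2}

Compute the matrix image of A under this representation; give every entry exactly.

Bivector images (products of the table entries): rho(e_{1} e_{2}) = rho(\mathbf{e}_{1})rho(\mathbf{e}_{2}) = \begin{pmatrix} 0 & 0 & 0 & 1 \\ 0 & 0 & 1 & 0 \\ 0 & 1 & 0 & 0 \\ 1 & 0 & 0 & 0 \end{pmatrix}.
M = (\frac{1}{4})*rho(e_{1}) + (-1)*rho(e_{1} e_{2}), summed entrywise:
Answer: \begin{pmatrix} \frac{1}{4} & 0 & 0 & -1 \\ 0 & \frac{1}{4} & -1 & 0 \\ 0 & -1 & - \frac{1}{4} & 0 \\ -1 & 0 & 0 & - \frac{1}{4} \end{pmatrix}


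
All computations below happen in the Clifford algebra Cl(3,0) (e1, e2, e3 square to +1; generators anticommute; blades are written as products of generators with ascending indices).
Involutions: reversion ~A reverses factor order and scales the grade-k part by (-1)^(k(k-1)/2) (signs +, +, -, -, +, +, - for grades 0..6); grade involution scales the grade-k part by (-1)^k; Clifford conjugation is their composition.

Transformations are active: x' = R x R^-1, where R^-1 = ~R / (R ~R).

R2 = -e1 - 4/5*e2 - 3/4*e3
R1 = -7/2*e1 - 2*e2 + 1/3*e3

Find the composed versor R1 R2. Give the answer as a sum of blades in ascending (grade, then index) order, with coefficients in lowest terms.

Distribute over the terms of R1 (each basis-blade product reordered to ascending indices, repeated generators contracted through their squares):
(-7/2*e1) R2 = 7/2 + 14/5*e1 e2 + 21/8*e1 e3
(-2*e2) R2 = 8/5 - 2*e1 e2 + 3/2*e2 e3
(1/3*e3) R2 = -1/4 + 1/3*e1 e3 + 4/15*e2 e3
Summing the partial products and collecting blades:
Answer: 97/20 + 4/5*e1 e2 + 71/24*e1 e3 + 53/30*e2 e3


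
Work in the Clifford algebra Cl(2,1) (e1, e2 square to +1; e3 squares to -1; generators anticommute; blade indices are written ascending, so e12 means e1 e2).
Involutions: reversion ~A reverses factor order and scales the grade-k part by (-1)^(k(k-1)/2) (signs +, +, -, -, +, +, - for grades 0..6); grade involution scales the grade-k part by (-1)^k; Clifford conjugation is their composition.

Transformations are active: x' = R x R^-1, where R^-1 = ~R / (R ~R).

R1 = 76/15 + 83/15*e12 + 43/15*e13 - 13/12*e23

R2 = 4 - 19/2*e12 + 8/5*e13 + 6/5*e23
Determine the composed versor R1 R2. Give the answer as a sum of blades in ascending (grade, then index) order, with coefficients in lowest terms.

Distribute over the terms of R1 (each basis-blade product reordered to ascending indices, repeated generators contracted through their squares):
(76/15) R2 = 304/15 - 722/15*e12 + 608/75*e13 + 152/25*e23
(83/15*e12) R2 = 1577/30 + 332/15*e12 + 166/25*e13 - 664/75*e23
(43/15*e13) R2 = 344/75 + 86/25*e12 + 172/15*e13 - 817/30*e23
(-13/12*e23) R2 = -13/10 + 26/15*e12 - 247/24*e13 - 13/3*e23
Summing the partial products and collecting blades:
Answer: 1903/25 - 1562/75*e12 + 9553/600*e13 - 1717/50*e23


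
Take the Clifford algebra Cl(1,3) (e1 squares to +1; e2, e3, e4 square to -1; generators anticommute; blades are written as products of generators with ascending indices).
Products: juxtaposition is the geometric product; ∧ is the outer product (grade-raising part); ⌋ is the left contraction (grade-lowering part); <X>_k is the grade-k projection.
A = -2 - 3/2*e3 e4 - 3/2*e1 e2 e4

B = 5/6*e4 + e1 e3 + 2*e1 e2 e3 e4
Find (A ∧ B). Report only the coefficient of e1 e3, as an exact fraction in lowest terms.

step 1: -5/3*e4 - 2*e1 e3 - 4*e1 e2 e3 e4
Answer: -2


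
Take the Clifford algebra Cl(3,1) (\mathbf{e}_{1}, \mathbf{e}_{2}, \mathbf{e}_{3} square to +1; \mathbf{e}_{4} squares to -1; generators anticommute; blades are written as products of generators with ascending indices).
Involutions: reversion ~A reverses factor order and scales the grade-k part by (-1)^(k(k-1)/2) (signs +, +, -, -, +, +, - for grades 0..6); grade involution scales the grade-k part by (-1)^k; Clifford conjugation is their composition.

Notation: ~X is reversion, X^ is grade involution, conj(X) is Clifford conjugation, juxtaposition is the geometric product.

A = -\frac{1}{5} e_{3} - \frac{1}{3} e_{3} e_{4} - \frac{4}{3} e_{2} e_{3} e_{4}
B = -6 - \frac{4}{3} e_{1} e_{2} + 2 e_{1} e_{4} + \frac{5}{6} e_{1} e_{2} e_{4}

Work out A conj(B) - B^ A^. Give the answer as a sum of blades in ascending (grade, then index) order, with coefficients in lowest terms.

first term: \frac{6}{5} e_{3} - \frac{16}{9} e_{1} e_{3} + 2 e_{3} e_{4} + \frac{241}{90} e_{1} e_{2} e_{3} + \frac{62}{45} e_{1} e_{3} e_{4} + 8 e_{2} e_{3} e_{4} - \frac{11}{18} e_{1} e_{2} e_{3} e_{4}
second term: -\frac{6}{5} e_{3} + \frac{4}{9} e_{1} e_{3} + 2 e_{3} e_{4} - \frac{239}{90} e_{1} e_{2} e_{3} - \frac{98}{45} e_{1} e_{3} e_{4} - 8 e_{2} e_{3} e_{4} + \frac{11}{18} e_{1} e_{2} e_{3} e_{4}
Answer: \frac{12}{5} e_{3} - \frac{20}{9} e_{1} e_{3} + \frac{16}{3} e_{1} e_{2} e_{3} + \frac{32}{9} e_{1} e_{3} e_{4} + 16 e_{2} e_{3} e_{4} - \frac{11}{9} e_{1} e_{2} e_{3} e_{4}


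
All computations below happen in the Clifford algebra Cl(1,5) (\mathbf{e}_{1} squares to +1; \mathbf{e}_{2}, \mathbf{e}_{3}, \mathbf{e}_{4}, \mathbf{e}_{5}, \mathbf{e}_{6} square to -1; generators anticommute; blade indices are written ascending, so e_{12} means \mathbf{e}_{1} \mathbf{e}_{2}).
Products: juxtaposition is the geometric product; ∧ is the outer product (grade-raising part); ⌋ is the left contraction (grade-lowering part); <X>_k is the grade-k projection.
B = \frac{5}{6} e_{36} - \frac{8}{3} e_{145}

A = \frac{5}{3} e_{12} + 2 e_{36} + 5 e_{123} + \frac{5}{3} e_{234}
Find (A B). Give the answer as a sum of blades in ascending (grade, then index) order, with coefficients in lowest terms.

step 1: -\frac{5}{3} - \frac{25}{6} e_{126} + \frac{40}{9} e_{245} + \frac{25}{18} e_{246} - \frac{40}{9} e_{1235} + \frac{25}{18} e_{1236} - \frac{40}{3} e_{2345} - \frac{16}{3} e_{13456}
Answer: -\frac{5}{3} - \frac{25}{6} e_{126} + \frac{40}{9} e_{245} + \frac{25}{18} e_{246} - \frac{40}{9} e_{1235} + \frac{25}{18} e_{1236} - \frac{40}{3} e_{2345} - \frac{16}{3} e_{13456}


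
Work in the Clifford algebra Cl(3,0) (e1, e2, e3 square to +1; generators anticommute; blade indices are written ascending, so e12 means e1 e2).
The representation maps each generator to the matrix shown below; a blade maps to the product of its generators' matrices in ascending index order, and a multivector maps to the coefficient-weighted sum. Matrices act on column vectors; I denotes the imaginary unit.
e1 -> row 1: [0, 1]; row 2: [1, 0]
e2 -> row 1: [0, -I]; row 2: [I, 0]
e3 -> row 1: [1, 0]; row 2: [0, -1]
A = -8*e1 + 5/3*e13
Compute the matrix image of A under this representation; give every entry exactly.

Bivector images (products of the table entries): rho(e13) = rho(e1)rho(e3) = row 1: [0, -1]; row 2: [1, 0].
M = (-8)*rho(e1) + (5/3)*rho(e13), summed entrywise:
Answer: row 1: [0, -29/3]; row 2: [-19/3, 0]


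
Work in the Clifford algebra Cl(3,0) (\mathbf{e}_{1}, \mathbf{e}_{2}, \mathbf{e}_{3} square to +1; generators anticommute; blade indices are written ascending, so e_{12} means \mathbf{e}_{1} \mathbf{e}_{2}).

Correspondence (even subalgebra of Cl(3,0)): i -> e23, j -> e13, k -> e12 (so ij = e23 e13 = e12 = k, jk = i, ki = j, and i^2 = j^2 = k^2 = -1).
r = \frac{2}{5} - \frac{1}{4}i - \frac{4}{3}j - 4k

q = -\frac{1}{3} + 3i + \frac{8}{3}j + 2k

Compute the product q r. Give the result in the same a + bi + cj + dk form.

In blades: q = -\frac{1}{3} + 2 e_{12} + \frac{8}{3} e_{13} + 3 e_{23}, r = \frac{2}{5} - 4 e_{12} - \frac{4}{3} e_{13} - \frac{1}{4} e_{23}.
Distribute q over r term by term (generator squares from the signature, products reordered to ascending indices): (-\frac{1}{3})*r = -\frac{2}{15} + \frac{4}{3} e_{12} + \frac{4}{9} e_{13} + \frac{1}{12} e_{23}; (2 e_{12})*r = 8 + \frac{4}{5} e_{12} - \frac{1}{2} e_{13} + \frac{8}{3} e_{23}; (\frac{8}{3} e_{13})*r = \frac{32}{9} + \frac{2}{3} e_{12} + \frac{16}{15} e_{13} - \frac{32}{3} e_{23}; (3 e_{23})*r = \frac{3}{4} - 4 e_{12} + 12 e_{13} + \frac{6}{5} e_{23}.
Sum: \frac{2191}{180} - \frac{6}{5} e_{12} + \frac{1171}{90} e_{13} - \frac{403}{60} e_{23}; translating back through the correspondence:
Answer: \frac{2191}{180} - \frac{403}{60}i + \frac{1171}{90}j - \frac{6}{5}k


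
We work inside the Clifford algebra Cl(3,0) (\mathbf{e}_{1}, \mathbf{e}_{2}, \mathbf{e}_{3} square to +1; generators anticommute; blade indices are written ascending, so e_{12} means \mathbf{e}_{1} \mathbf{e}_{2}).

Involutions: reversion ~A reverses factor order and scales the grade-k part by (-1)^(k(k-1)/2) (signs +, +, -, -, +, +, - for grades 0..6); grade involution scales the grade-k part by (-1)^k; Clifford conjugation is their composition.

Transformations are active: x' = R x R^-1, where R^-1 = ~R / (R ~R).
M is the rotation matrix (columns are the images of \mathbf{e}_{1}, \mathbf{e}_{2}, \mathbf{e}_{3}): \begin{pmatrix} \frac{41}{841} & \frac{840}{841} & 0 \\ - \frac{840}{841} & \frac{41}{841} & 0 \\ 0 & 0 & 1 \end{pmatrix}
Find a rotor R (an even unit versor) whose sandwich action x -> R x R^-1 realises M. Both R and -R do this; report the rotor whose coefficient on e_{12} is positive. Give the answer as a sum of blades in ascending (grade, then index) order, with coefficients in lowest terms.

Method: write R = a + b12*e_{12} + b13*e_{13} + b23*e_{23} with a^2 + b12^2 + b13^2 + b23^2 = 1 (so R^-1 = ~R). Expanding the columns R e_j ~R gives tr M = 4a^2 - 1 and, from the antisymmetric part, M21 - M12 = -4a*b12, M13 - M31 = 4a*b13, M32 - M23 = -4a*b23.
Here tr M = \frac{923}{841}, so a^2 = (1 + tr M)/4 = \frac{441}{841} and a = ±\frac{21}{29}. Taking a = \frac{21}{29}: M21 - M12 = -\frac{1680}{841}, M13 - M31 = 0, M32 - M23 = 0, giving b12 = \frac{20}{29}, b13 = 0, b23 = 0, i.e. R = \frac{21}{29} + \frac{20}{29} e_{12}.
Its e_{12} coefficient is already positive.
Answer: \frac{21}{29} + \frac{20}{29} e_{12}. Sheet selection: the two-to-one cover makes ±R indistinguishable at the matrix level (trace \frac{923}{841}), so uniqueness comes from the required sign on e_{12}.


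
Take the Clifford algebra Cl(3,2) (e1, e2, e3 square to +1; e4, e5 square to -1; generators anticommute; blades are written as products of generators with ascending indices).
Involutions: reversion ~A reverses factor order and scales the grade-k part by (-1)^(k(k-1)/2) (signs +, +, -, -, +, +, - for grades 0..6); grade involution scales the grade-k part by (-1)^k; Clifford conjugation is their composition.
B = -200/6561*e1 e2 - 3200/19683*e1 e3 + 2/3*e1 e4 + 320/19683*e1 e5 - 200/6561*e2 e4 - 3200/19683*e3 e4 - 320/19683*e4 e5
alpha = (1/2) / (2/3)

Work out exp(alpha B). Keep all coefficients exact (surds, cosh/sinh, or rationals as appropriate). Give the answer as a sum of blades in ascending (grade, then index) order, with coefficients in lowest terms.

B^2 term by term: the squares give (-200/6561)^2*(e1 e2)^2 + (-3200/19683)^2*(e1 e3)^2 + (2/3)^2*(e1 e4)^2 + (320/19683)^2*(e1 e5)^2 + (-200/6561)^2*(e2 e4)^2 + (-3200/19683)^2*(e3 e4)^2 + (-320/19683)^2*(e4 e5)^2 = 40000/43046721*(-1) + 10240000/387420489*(-1) + 4/9*(+1) + 102400/387420489*(+1) + 40000/43046721*(+1) + 10240000/387420489*(+1) + 102400/387420489*(-1) = 4/9 (each basis 2-blade squares to minus the product of its generators' squares); cross terms between blades sharing an index anticommute and cancel; the commuting (index-disjoint) pairs give grade-4 terms 2*c*c'*(blade product), which cancel blade by blade — e1 e2 e3 e4: 1280000/129140163 - 1280000/129140163 = 0; e1 e2 e4 e5: 128000/129140163 - 128000/129140163 = 0; e1 e3 e4 e5: 2048000/387420489 - 2048000/387420489 = 0 — confirming B is simple. So B^2 = 4/9.
B^2 = 4/9 — a positive square means the series sums to a boost: l = 2/3, alpha*l = 1/2, so exp(alpha B) = cosh(1/2) + (sinh(1/2)/(2/3))*B = cosh(1/2) + (3*sinh(1/2)/2)*B.
Answer: cosh(1/2) - 100*sinh(1/2)/2187*e1 e2 - 1600*sinh(1/2)/6561*e1 e3 + sinh(1/2)*e1 e4 + 160*sinh(1/2)/6561*e1 e5 - 100*sinh(1/2)/2187*e2 e4 - 1600*sinh(1/2)/6561*e3 e4 - 160*sinh(1/2)/6561*e4 e5


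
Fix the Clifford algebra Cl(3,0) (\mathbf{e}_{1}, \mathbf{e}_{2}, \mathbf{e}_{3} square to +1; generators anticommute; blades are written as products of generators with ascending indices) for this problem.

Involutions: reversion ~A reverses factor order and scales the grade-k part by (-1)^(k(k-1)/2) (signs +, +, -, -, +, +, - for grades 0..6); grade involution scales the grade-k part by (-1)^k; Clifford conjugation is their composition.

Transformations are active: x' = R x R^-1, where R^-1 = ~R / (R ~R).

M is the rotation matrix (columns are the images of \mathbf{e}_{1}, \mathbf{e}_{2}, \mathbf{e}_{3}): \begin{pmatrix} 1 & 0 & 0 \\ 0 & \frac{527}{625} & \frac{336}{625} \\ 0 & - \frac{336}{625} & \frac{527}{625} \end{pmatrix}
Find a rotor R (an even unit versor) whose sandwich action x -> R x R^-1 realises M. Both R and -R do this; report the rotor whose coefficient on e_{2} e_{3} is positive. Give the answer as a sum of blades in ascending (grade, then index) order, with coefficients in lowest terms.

Method: write R = a + b12*e_{1} e_{2} + b13*e_{1} e_{3} + b23*e_{2} e_{3} with a^2 + b12^2 + b13^2 + b23^2 = 1 (so R^-1 = ~R). Expanding the columns R e_j ~R gives tr M = 4a^2 - 1 and, from the antisymmetric part, M21 - M12 = -4a*b12, M13 - M31 = 4a*b13, M32 - M23 = -4a*b23.
Here tr M = \frac{1679}{625}, so a^2 = (1 + tr M)/4 = \frac{576}{625} and a = ±\frac{24}{25}. Taking a = \frac{24}{25}: M21 - M12 = 0, M13 - M31 = 0, M32 - M23 = -\frac{672}{625}, giving b12 = 0, b13 = 0, b23 = \frac{7}{25}, i.e. R = \frac{24}{25} + \frac{7}{25} e_{2} e_{3}.
Its e_{2} e_{3} coefficient is already positive.
Answer: \frac{24}{25} + \frac{7}{25} e_{2} e_{3}. Recall the cover is two-to-one: with M of trace \frac{1679}{625}, both preimages act alike, and the stated e_{2} e_{3} sign chooses the sheet.


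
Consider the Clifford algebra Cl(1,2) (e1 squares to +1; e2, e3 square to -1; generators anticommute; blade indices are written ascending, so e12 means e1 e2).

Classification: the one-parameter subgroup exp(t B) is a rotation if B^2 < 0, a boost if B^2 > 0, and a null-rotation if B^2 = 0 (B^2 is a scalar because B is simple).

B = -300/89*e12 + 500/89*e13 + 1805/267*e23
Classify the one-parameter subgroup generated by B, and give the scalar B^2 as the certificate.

B^2 term by term: the squares give (-300/89)^2*(e12)^2 + (500/89)^2*(e13)^2 + (1805/267)^2*(e23)^2 = 90000/7921*(+1) + 250000/7921*(+1) + 3258025/71289*(-1) = -25/9 (each basis 2-blade squares to minus the product of its generators' squares); cross terms between blades sharing an index anticommute and cancel. So B^2 = -25/9.
Answer: rotation, certificate B^2 = -25/9. The class reads off the invariant scalar -25/9 directly.


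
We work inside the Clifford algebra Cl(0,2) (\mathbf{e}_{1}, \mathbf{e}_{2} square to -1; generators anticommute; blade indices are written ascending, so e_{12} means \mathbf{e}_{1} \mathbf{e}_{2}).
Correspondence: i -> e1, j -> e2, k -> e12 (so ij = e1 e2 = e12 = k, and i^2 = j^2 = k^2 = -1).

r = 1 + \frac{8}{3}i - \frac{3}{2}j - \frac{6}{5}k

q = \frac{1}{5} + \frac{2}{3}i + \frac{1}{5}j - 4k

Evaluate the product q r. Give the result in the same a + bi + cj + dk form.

In blades: q = \frac{1}{5} + \frac{2}{3} e_{1} + \frac{1}{5} e_{2} - 4 e_{12}, r = 1 + \frac{8}{3} e_{1} - \frac{3}{2} e_{2} - \frac{6}{5} e_{12}.
Distribute q over r term by term (generator squares from the signature, products reordered to ascending indices): (\frac{1}{5})*r = \frac{1}{5} + \frac{8}{15} e_{1} - \frac{3}{10} e_{2} - \frac{6}{25} e_{12}; (\frac{2}{3} e_{1})*r = -\frac{16}{9} + \frac{2}{3} e_{1} + \frac{4}{5} e_{2} - e_{12}; (\frac{1}{5} e_{2})*r = \frac{3}{10} - \frac{6}{25} e_{1} + \frac{1}{5} e_{2} - \frac{8}{15} e_{12}; (-4 e_{12})*r = -\frac{24}{5} - 6 e_{1} - \frac{32}{3} e_{2} - 4 e_{12}.
Sum: -\frac{547}{90} - \frac{126}{25} e_{1} - \frac{299}{30} e_{2} - \frac{433}{75} e_{12}; translating back through the correspondence:
Answer: -\frac{547}{90} - \frac{126}{25}i - \frac{299}{30}j - \frac{433}{75}k


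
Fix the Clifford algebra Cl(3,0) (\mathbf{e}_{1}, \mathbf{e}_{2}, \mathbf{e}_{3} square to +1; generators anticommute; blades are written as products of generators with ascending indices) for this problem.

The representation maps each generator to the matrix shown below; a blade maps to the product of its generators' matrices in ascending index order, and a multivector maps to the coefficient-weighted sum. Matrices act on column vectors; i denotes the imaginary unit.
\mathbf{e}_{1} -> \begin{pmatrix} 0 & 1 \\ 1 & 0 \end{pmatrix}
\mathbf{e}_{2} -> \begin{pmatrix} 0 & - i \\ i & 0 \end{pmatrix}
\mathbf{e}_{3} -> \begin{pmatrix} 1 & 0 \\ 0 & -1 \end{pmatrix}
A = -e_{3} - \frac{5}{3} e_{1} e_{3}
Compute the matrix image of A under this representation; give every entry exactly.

Bivector images (products of the table entries): rho(e_{1} e_{3}) = rho(\mathbf{e}_{1})rho(\mathbf{e}_{3}) = \begin{pmatrix} 0 & -1 \\ 1 & 0 \end{pmatrix}.
M = (-1)*rho(e_{3}) + (-\frac{5}{3})*rho(e_{1} e_{3}), summed entrywise:
Answer: \begin{pmatrix} -1 & \frac{5}{3} \\ - \frac{5}{3} & 1 \end{pmatrix}


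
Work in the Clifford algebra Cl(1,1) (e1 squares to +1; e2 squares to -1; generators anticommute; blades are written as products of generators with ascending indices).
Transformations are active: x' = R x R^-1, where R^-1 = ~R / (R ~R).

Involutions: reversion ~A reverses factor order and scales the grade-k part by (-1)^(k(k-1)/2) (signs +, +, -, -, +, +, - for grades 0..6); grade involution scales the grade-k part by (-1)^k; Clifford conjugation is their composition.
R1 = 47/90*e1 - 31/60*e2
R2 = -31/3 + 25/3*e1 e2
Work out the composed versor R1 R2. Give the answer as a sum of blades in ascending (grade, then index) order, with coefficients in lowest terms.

Distribute over the terms of R1 (each basis-blade product reordered to ascending indices, repeated generators contracted through their squares):
(47/90*e1) R2 = -1457/270*e1 + 235/54*e2
(-31/60*e2) R2 = -155/36*e1 + 961/180*e2
Summing the partial products and collecting blades:
Answer: -5239/540*e1 + 5233/540*e2


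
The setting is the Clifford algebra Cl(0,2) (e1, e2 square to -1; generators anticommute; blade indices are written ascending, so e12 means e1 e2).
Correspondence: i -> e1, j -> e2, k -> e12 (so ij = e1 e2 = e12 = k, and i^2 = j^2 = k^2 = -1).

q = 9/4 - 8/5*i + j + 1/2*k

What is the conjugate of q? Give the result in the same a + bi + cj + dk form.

In blades: q = 9/4 - 8/5*e1 + e2 + 1/2*e12.
Conjugation here is Clifford conjugation: the scalar is fixed and the grade-1 and grade-2 blades all flip sign, giving 9/4 + 8/5*e1 - e2 - 1/2*e12; translating back:
Answer: 9/4 + 8/5*i - j - 1/2*k


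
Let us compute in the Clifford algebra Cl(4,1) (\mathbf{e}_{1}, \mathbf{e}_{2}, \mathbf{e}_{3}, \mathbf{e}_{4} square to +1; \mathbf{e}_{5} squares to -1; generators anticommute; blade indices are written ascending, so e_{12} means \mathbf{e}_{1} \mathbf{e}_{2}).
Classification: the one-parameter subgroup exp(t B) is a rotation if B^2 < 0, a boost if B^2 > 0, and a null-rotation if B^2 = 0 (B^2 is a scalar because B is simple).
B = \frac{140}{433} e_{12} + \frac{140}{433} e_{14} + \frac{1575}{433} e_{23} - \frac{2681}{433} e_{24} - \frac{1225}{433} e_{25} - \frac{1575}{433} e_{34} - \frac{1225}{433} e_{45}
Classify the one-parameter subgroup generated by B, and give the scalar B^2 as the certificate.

B^2 term by term: the squares give (\frac{140}{433})^2*(e_{12})^2 + (\frac{140}{433})^2*(e_{14})^2 + (\frac{1575}{433})^2*(e_{23})^2 + (-\frac{2681}{433})^2*(e_{24})^2 + (-\frac{1225}{433})^2*(e_{25})^2 + (-\frac{1575}{433})^2*(e_{34})^2 + (-\frac{1225}{433})^2*(e_{45})^2 = \frac{19600}{187489}*(-1) + \frac{19600}{187489}*(-1) + \frac{2480625}{187489}*(-1) + \frac{7187761}{187489}*(-1) + \frac{1500625}{187489}*(+1) + \frac{2480625}{187489}*(-1) + \frac{1500625}{187489}*(+1) = -49 (each basis 2-blade squares to minus the product of its generators' squares); cross terms between blades sharing an index anticommute and cancel; the commuting (index-disjoint) pairs give grade-4 terms 2*c*c'*(blade product), which cancel blade by blade — e_{1234}: -\frac{441000}{187489} + \frac{441000}{187489} = 0; e_{1245}: -\frac{343000}{187489} + \frac{343000}{187489} = 0; e_{2345}: -\frac{3858750}{187489} + \frac{3858750}{187489} = 0 — confirming B is simple. So B^2 = -49.
Answer: rotation, certificate B^2 = -49. Key observation: B^2 = -49 is a conjugation invariant, so its sign decides the class regardless of the surface form of B.


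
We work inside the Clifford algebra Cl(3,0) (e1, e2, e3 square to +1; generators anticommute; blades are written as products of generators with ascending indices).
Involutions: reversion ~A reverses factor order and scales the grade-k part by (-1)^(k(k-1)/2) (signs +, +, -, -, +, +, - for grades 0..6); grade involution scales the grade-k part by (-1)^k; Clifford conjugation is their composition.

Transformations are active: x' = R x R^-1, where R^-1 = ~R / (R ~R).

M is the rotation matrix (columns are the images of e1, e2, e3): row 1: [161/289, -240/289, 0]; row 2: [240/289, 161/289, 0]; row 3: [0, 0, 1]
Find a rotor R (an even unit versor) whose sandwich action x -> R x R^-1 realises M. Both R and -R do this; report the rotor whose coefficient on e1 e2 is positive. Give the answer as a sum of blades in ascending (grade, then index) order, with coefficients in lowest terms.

Method: write R = a + b12*e1 e2 + b13*e1 e3 + b23*e2 e3 with a^2 + b12^2 + b13^2 + b23^2 = 1 (so R^-1 = ~R). Expanding the columns R e_j ~R gives tr M = 4a^2 - 1 and, from the antisymmetric part, M21 - M12 = -4a*b12, M13 - M31 = 4a*b13, M32 - M23 = -4a*b23.
Here tr M = 611/289, so a^2 = (1 + tr M)/4 = 225/289 and a = ±15/17. Taking a = 15/17: M21 - M12 = 480/289, M13 - M31 = 0, M32 - M23 = 0, giving b12 = -8/17, b13 = 0, b23 = 0, i.e. R = 15/17 - 8/17*e1 e2.
Its e1 e2 coefficient is negative, so report the other preimage -R.
Answer: -15/17 + 8/17*e1 e2. Key observation: the double cover Spin(3) -> SO(3) sends R and -R to the same matrix (trace 611/289 here), so the stated sign of the e1 e2 coefficient is what selects one sheet.


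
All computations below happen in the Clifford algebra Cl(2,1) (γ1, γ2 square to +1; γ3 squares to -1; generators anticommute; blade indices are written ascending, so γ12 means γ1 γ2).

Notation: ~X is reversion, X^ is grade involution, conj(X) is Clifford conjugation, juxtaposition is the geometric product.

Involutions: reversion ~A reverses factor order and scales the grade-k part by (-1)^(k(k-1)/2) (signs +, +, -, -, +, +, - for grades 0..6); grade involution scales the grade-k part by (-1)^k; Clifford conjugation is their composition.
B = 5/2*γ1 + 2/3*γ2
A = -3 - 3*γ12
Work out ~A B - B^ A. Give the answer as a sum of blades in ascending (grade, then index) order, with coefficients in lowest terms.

first term: -11/2*γ1 - 19/2*γ2
second term: 11/2*γ1 + 19/2*γ2
Answer: -11*γ1 - 19*γ2


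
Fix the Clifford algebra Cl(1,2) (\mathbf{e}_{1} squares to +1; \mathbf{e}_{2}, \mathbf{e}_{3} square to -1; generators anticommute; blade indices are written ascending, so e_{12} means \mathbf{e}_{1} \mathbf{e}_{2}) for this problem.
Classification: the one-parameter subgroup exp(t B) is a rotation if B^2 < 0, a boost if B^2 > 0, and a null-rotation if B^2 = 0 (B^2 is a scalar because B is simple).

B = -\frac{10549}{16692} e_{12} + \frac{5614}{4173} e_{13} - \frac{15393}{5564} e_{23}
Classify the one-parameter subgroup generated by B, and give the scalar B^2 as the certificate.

B^2 term by term: the squares give (-\frac{10549}{16692})^2*(e_{12})^2 + (\frac{5614}{4173})^2*(e_{13})^2 + (-\frac{15393}{5564})^2*(e_{23})^2 = \frac{111281401}{278622864}*(+1) + \frac{31516996}{17413929}*(+1) + \frac{236944449}{30958096}*(-1) = -\frac{49}{9} (each basis 2-blade squares to minus the product of its generators' squares); cross terms between blades sharing an index anticommute and cancel. So B^2 = -\frac{49}{9}.
Answer: rotation, certificate B^2 = -\frac{49}{9}. Note: conjugating B changes its blade decomposition but never the scalar B^2 = -\frac{49}{9}, whose sign settles the classification.


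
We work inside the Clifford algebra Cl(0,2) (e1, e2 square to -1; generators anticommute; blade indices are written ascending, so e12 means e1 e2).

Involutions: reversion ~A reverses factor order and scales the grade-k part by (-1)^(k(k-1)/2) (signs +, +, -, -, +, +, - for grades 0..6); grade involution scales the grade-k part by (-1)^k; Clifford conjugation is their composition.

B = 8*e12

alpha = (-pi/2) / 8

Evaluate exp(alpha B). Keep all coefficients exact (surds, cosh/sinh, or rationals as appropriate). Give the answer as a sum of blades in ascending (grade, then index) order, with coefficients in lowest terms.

B^2 = (8)^2*(e12)^2 = 64*(-1) = -64 (a basis 2-blade squares to minus the product of its generators' squares).
B^2 = -64 — a negative square means the series sums to a rotation: l = 8, alpha*l = -pi/2, so exp(alpha B) = cos(-pi/2) + (sin(-pi/2)/8)*B = 0 + (-1/8)*B.
Answer: -e12
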